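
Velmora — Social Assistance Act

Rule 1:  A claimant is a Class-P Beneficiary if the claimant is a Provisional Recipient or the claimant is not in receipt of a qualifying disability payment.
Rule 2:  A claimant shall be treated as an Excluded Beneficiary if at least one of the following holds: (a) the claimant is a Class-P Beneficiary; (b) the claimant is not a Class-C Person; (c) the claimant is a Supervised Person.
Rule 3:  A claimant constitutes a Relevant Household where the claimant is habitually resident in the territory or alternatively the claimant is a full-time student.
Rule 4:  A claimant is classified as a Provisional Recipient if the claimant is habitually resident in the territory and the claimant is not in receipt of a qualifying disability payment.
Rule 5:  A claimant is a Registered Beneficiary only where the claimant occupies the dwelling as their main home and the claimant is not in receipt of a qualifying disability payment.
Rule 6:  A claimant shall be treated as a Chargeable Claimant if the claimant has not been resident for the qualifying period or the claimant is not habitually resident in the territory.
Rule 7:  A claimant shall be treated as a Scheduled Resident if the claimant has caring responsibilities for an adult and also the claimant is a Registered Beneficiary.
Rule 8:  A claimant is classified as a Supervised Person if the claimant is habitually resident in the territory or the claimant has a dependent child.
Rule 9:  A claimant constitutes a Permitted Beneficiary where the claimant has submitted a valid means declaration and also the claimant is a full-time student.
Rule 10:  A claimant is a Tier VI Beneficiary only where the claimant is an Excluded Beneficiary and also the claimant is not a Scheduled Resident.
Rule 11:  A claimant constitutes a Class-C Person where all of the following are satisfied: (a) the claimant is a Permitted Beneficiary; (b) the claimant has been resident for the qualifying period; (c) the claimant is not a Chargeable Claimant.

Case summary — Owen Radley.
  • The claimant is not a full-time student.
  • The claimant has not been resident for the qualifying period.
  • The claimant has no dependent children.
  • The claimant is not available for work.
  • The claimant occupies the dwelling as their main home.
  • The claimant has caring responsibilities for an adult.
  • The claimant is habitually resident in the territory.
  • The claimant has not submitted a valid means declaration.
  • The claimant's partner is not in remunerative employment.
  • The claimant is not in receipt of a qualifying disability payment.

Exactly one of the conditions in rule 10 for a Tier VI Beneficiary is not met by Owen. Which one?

Under rule 4: the claimant is habitually resident in the territory? yes; and the claimant is not in receipt of a qualifying disability payment? yes. So the claimant is a Provisional Recipient.
Under rule 1: Provisional Recipient (rule 4)? yes; or the claimant is not in receipt of a qualifying disability payment? yes. So the claimant is a Class-P Beneficiary.
Under rule 9: the claimant has submitted a valid means declaration? no; and the claimant is a full-time student? no. So the claimant is not a Permitted Beneficiary.
Under rule 6: the claimant has not been resident for the qualifying period? yes; or the claimant is not habitually resident in the territory? no. So the claimant is a Chargeable Claimant.
Under rule 11: Permitted Beneficiary (rule 9)? no; and the claimant has been resident for the qualifying period? no; and not a Chargeable Claimant (rule 6)? no. So the claimant is not a Class-C Person.
Under rule 8: the claimant is habitually resident in the territory? yes; or the claimant has a dependent child? no. So the claimant is a Supervised Person.
Under rule 2: Class-P Beneficiary (rule 1)? yes; or not a Class-C Person (rule 11)? yes; or Supervised Person (rule 8)? yes. So the claimant is an Excluded Beneficiary.
Under rule 5: the claimant occupies the dwelling as their main home? yes; and the claimant is not in receipt of a qualifying disability payment? yes. So the claimant is a Registered Beneficiary.
Under rule 7: the claimant has caring responsibilities for an adult? yes; and Registered Beneficiary (rule 5)? yes. So the claimant is a Scheduled Resident.
Under rule 10: Excluded Beneficiary (rule 2)? yes; and not a Scheduled Resident (rule 7)? no. So the claimant is not a Tier VI Beneficiary.

Scheduled Resident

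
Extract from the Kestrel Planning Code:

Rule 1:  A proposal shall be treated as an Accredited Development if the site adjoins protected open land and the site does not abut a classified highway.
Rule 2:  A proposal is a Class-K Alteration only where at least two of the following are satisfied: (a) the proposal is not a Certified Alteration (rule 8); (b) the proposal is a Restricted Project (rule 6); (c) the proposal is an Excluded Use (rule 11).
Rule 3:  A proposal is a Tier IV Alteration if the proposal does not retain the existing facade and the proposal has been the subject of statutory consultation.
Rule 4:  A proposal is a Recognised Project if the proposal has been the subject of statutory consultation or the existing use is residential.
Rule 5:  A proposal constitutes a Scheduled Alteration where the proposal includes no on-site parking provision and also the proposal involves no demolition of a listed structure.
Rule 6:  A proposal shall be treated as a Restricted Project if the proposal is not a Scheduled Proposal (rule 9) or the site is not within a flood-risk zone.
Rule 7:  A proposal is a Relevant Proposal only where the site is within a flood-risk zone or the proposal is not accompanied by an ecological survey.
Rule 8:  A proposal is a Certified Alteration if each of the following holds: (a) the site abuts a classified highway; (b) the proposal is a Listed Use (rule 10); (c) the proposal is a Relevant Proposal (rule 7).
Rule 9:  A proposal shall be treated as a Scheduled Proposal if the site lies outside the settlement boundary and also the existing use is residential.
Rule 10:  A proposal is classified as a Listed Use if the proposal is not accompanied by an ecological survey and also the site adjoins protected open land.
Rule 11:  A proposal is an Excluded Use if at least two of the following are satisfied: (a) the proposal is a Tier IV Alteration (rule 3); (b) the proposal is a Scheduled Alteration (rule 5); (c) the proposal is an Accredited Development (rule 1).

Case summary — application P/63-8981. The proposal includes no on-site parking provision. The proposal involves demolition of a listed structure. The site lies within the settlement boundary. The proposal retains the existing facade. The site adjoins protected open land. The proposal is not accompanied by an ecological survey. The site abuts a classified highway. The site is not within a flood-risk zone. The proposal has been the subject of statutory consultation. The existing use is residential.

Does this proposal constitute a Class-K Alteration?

No

Under rule 10: the proposal is not accompanied by an ecological survey? yes; and the site adjoins protected open land? yes. So the proposal is a Listed Use.
Under rule 7: the site is within a flood-risk zone? no; or the proposal is not accompanied by an ecological survey? yes. So the proposal is a Relevant Proposal.
Under rule 8: the site abuts a classified highway? yes; and Listed Use (rule 10)? yes; and Relevant Proposal (rule 7)? yes. So the proposal is a Certified Alteration.
Under rule 9: the site lies outside the settlement boundary? no; and the existing use is residential? yes. So the proposal is not a Scheduled Proposal.
Under rule 6: not a Scheduled Proposal (rule 9)? yes; or the site is not within a flood-risk zone? yes. So the proposal is a Restricted Project.
Under rule 3: the proposal does not retain the existing facade? no; and the proposal has been the subject of statutory consultation? yes. So the proposal is not a Tier IV Alteration.
Under rule 5: the proposal includes no on-site parking provision? yes; and the proposal involves no demolition of a listed structure? no. So the proposal is not a Scheduled Alteration.
Under rule 1: the site adjoins protected open land? yes; and the site does not abut a classified highway? no. So the proposal is not an Accredited Development.
Under rule 11: Tier IV Alteration (rule 3)? no; Scheduled Alteration (rule 5)? no; Accredited Development (rule 1)? no — 0 of 3 hold (need ≥2) → not satisfied.
Under rule 2: not a Certified Alteration (rule 8)? no; Restricted Project (rule 6)? yes; Excluded Use (rule 11)? no — 1 of 3 hold (need ≥2) → not satisfied.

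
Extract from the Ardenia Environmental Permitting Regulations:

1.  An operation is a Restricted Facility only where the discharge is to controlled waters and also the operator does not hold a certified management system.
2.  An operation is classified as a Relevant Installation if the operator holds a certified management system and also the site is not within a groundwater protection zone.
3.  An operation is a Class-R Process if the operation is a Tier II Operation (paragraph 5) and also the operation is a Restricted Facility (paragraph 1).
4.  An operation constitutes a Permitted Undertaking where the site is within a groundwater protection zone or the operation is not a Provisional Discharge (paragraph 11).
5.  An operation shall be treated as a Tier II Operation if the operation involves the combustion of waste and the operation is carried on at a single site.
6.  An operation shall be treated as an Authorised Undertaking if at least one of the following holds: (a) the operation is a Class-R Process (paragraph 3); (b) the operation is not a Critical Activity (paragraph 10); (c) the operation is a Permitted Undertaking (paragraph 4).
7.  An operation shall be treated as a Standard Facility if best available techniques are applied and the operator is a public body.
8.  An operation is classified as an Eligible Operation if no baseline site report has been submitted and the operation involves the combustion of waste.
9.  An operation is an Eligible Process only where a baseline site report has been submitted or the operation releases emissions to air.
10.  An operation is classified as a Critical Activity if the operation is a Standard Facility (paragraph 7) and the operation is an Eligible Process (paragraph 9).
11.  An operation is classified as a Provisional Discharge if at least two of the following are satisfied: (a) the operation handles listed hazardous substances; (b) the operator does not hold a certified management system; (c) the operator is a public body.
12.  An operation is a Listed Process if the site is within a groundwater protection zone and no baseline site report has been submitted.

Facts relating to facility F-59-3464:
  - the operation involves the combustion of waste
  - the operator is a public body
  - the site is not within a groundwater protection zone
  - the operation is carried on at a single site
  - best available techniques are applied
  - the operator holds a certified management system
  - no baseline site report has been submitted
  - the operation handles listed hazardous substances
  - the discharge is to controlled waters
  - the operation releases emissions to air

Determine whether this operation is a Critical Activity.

paragraph 7 — Standard Facility: [best available techniques are applied? yes] AND [the operator is a public body? yes] → satisfied.
paragraph 9 — Eligible Process: [a baseline site report has been submitted? no] OR [the operation releases emissions to air? yes] → satisfied.
paragraph 10 — Critical Activity: [Standard Facility (paragraph 7)? yes] AND [Eligible Process (paragraph 9)? yes] → satisfied.

Yes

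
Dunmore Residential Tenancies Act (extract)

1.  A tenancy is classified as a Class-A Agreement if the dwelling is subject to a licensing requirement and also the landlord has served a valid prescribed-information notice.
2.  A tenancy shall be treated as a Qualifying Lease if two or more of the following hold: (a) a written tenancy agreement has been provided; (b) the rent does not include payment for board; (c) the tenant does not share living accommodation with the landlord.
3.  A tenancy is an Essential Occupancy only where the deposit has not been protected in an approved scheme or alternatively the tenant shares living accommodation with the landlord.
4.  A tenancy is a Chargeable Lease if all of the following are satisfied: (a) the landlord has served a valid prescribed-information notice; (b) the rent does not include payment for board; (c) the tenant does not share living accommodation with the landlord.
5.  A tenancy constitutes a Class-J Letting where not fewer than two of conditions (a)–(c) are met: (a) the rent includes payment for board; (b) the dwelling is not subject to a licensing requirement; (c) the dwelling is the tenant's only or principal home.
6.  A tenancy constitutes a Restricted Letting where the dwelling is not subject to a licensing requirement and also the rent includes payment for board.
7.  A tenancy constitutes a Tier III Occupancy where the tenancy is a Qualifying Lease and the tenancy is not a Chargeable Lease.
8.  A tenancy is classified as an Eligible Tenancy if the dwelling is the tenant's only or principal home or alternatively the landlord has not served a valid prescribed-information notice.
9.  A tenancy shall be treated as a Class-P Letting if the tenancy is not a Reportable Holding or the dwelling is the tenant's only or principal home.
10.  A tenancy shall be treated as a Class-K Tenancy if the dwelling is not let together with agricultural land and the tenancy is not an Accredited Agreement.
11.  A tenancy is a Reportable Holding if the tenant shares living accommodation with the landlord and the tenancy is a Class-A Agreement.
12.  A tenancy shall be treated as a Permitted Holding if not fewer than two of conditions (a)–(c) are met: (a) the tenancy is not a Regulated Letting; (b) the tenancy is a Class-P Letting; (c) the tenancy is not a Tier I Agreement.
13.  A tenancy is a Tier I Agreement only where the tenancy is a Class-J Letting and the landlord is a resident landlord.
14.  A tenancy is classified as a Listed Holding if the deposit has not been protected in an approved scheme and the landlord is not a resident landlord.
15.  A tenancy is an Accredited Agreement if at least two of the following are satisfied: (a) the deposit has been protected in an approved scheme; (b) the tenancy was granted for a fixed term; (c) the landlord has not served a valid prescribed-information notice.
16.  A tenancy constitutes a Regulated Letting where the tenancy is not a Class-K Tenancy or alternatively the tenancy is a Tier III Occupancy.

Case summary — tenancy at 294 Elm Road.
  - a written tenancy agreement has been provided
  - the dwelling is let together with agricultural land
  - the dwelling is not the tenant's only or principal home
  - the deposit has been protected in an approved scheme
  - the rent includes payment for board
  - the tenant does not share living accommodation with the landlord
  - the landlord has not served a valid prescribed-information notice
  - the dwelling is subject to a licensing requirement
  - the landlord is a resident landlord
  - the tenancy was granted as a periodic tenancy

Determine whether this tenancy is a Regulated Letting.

Yes

paragraph 15 — Accredited Agreement: the deposit has been protected in an approved scheme? yes; the tenancy was granted for a fixed term? no; the landlord has not served a valid prescribed-information notice? yes — 2 of 3 hold (need ≥2) → satisfied.
paragraph 10 — Class-K Tenancy: [the dwelling is not let together with agricultural land? no] AND [not an Accredited Agreement (paragraph 15)? no] → not satisfied.
paragraph 2 — Qualifying Lease: a written tenancy agreement has been provided? yes; the rent does not include payment for board? no; the tenant does not share living accommodation with the landlord? yes — 2 of 3 hold (need ≥2) → satisfied.
paragraph 4 — Chargeable Lease: [the landlord has served a valid prescribed-information notice? no] AND [the rent does not include payment for board? no] AND [the tenant does not share living accommodation with the landlord? yes] → not satisfied.
paragraph 7 — Tier III Occupancy: [Qualifying Lease (paragraph 2)? yes] AND [not a Chargeable Lease (paragraph 4)? yes] → satisfied.
paragraph 16 — Regulated Letting: [not a Class-K Tenancy (paragraph 10)? yes] OR [Tier III Occupancy (paragraph 7)? yes] → satisfied.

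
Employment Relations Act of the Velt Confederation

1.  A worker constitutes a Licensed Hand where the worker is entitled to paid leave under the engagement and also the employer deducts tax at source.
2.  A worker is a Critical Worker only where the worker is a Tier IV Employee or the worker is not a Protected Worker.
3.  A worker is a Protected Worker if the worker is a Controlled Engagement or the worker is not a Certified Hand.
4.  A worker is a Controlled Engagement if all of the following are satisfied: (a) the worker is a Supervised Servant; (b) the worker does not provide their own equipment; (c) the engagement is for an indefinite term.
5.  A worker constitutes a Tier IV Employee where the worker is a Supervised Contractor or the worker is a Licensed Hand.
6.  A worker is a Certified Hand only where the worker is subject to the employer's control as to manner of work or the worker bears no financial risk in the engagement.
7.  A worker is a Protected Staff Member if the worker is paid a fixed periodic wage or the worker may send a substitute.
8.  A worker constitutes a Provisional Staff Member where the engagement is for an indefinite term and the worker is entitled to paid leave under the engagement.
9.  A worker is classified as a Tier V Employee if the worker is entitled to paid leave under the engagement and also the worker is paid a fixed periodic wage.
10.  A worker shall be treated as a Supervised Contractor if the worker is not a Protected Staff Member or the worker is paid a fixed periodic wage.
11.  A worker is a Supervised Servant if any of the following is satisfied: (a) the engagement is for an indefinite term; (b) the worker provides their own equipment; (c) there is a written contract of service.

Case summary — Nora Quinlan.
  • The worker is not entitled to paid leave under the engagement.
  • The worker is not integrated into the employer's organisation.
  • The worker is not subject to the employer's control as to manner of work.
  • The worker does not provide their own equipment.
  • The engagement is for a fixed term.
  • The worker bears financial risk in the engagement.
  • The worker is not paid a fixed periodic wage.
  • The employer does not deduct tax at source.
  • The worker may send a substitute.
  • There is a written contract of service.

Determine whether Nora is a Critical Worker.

No

paragraph 7 — Protected Staff Member: [the worker is paid a fixed periodic wage? no] OR [the worker may send a substitute? yes] → satisfied.
paragraph 10 — Supervised Contractor: [not a Protected Staff Member (paragraph 7)? no] OR [the worker is paid a fixed periodic wage? no] → not satisfied.
paragraph 1 — Licensed Hand: [the worker is entitled to paid leave under the engagement? no] AND [the employer deducts tax at source? no] → not satisfied.
paragraph 5 — Tier IV Employee: [Supervised Contractor (paragraph 10)? no] OR [Licensed Hand (paragraph 1)? no] → not satisfied.
paragraph 11 — Supervised Servant: [the engagement is for an indefinite term? no] OR [the worker provides their own equipment? no] OR [there is a written contract of service? yes] → satisfied.
paragraph 4 — Controlled Engagement: [Supervised Servant (paragraph 11)? yes] AND [the worker does not provide their own equipment? yes] AND [the engagement is for an indefinite term? no] → not satisfied.
paragraph 6 — Certified Hand: [the worker is subject to the employer's control as to manner of work? no] OR [the worker bears no financial risk in the engagement? no] → not satisfied.
paragraph 3 — Protected Worker: [Controlled Engagement (paragraph 4)? no] OR [not a Certified Hand (paragraph 6)? yes] → satisfied.
paragraph 2 — Critical Worker: [Tier IV Employee (paragraph 5)? no] OR [not a Protected Worker (paragraph 3)? no] → not satisfied.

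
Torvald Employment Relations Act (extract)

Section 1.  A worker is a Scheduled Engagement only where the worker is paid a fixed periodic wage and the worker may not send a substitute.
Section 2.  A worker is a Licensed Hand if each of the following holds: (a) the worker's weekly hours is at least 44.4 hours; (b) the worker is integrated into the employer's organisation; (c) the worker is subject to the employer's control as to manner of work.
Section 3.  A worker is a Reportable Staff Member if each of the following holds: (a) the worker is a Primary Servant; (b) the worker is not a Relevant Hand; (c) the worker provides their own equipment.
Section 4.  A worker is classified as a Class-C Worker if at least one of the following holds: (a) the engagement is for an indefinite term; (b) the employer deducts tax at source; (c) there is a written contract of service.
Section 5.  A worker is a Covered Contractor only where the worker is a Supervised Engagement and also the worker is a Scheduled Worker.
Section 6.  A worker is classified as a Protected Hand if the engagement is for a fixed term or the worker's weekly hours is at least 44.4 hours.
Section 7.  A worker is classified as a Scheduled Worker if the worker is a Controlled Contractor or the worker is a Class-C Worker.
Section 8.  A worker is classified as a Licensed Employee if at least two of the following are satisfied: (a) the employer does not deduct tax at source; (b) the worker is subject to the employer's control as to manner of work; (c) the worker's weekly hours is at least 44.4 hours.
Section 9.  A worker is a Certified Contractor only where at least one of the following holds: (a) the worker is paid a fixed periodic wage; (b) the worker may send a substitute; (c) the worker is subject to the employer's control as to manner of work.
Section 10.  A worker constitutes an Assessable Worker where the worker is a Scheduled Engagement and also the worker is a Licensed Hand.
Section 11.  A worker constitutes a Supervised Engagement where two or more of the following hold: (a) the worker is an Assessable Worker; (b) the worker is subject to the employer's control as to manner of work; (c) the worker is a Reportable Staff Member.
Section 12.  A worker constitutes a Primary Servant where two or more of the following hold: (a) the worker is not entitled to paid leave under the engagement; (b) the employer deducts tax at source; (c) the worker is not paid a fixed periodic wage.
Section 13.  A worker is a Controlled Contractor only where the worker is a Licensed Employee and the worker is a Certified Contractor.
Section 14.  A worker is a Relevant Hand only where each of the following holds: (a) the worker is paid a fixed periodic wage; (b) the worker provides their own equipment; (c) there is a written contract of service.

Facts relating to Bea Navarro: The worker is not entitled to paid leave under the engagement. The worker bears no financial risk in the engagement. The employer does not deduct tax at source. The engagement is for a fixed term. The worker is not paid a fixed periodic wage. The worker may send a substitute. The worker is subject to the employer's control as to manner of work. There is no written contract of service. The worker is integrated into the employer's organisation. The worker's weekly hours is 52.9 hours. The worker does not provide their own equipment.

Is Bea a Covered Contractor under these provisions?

No

section 1 — Scheduled Engagement: [the worker is paid a fixed periodic wage? no] AND [the worker may not send a substitute? no] → not satisfied.
section 2 — Licensed Hand: [worker's weekly hours: 52.9 hours ≥ 44.4 hours? yes] AND [the worker is integrated into the employer's organisation? yes] AND [the worker is subject to the employer's control as to manner of work? yes] → satisfied.
section 10 — Assessable Worker: [Scheduled Engagement (section 1)? no] AND [Licensed Hand (section 2)? yes] → not satisfied.
section 12 — Primary Servant: the worker is not entitled to paid leave under the engagement? yes; the employer deducts tax at source? no; the worker is not paid a fixed periodic wage? yes — 2 of 3 hold (need ≥2) → satisfied.
section 14 — Relevant Hand: [the worker is paid a fixed periodic wage? no] AND [the worker provides their own equipment? no] AND [there is a written contract of service? no] → not satisfied.
section 3 — Reportable Staff Member: [Primary Servant (section 12)? yes] AND [not a Relevant Hand (section 14)? yes] AND [the worker provides their own equipment? no] → not satisfied.
section 11 — Supervised Engagement: Assessable Worker (section 10)? no; the worker is subject to the employer's control as to manner of work? yes; Reportable Staff Member (section 3)? no — 1 of 3 hold (need ≥2) → not satisfied.
section 8 — Licensed Employee: the employer does not deduct tax at source? yes; the worker is subject to the employer's control as to manner of work? yes; worker's weekly hours: 52.9 hours ≥ 44.4 hours? yes — 3 of 3 hold (need ≥2) → satisfied.
section 9 — Certified Contractor: [the worker is paid a fixed periodic wage? no] OR [the worker may send a substitute? yes] OR [the worker is subject to the employer's control as to manner of work? yes] → satisfied.
section 13 — Controlled Contractor: [Licensed Employee (section 8)? yes] AND [Certified Contractor (section 9)? yes] → satisfied.
section 4 — Class-C Worker: [the engagement is for an indefinite term? no] OR [the employer deducts tax at source? no] OR [there is a written contract of service? no] → not satisfied.
section 7 — Scheduled Worker: [Controlled Contractor (section 13)? yes] OR [Class-C Worker (section 4)? no] → satisfied.
section 5 — Covered Contractor: [Supervised Engagement (section 11)? no] AND [Scheduled Worker (section 7)? yes] → not satisfied.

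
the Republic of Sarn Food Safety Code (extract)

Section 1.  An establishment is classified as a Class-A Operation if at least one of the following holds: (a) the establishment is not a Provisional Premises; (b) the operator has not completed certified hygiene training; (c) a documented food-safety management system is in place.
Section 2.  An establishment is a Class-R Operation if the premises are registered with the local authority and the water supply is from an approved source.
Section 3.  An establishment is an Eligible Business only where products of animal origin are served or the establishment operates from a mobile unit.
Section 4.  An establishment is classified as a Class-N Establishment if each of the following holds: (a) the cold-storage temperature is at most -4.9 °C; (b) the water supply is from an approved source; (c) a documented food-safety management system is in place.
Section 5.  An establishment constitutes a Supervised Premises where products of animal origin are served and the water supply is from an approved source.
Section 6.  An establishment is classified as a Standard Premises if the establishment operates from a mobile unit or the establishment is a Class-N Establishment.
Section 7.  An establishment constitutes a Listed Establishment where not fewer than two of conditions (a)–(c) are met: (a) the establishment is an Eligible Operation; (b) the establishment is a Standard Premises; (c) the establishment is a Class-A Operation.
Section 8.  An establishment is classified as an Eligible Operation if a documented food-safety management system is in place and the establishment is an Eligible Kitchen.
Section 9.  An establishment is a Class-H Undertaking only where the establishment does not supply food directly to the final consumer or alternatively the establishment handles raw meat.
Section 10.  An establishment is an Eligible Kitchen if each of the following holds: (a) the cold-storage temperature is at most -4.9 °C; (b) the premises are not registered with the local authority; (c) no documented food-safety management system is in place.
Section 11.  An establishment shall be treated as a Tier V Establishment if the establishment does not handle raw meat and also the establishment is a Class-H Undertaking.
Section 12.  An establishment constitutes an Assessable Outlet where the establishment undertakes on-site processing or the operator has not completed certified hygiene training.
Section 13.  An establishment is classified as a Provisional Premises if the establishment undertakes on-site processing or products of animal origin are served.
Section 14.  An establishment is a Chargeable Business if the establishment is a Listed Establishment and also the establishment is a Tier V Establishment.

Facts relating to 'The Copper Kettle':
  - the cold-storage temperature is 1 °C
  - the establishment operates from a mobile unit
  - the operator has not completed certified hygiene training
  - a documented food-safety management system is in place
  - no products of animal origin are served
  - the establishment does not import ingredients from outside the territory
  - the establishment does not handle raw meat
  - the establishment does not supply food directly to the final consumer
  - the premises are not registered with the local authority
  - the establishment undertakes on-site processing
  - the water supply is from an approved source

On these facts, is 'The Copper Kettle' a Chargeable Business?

Yes

section 10 — Eligible Kitchen: [cold-storage temperature: 1 °C ≤ -4.9 °C? no] AND [the premises are not registered with the local authority? yes] AND [no documented food-safety management system is in place? no] → not satisfied.
section 8 — Eligible Operation: [a documented food-safety management system is in place? yes] AND [Eligible Kitchen (section 10)? no] → not satisfied.
section 4 — Class-N Establishment: [cold-storage temperature: 1 °C ≤ -4.9 °C? no] AND [the water supply is from an approved source? yes] AND [a documented food-safety management system is in place? yes] → not satisfied.
section 6 — Standard Premises: [the establishment operates from a mobile unit? yes] OR [Class-N Establishment (section 4)? no] → satisfied.
section 13 — Provisional Premises: [the establishment undertakes on-site processing? yes] OR [products of animal origin are served? no] → satisfied.
section 1 — Class-A Operation: [not a Provisional Premises (section 13)? no] OR [the operator has not completed certified hygiene training? yes] OR [a documented food-safety management system is in place? yes] → satisfied.
section 7 — Listed Establishment: Eligible Operation (section 8)? no; Standard Premises (section 6)? yes; Class-A Operation (section 1)? yes — 2 of 3 hold (need ≥2) → satisfied.
section 9 — Class-H Undertaking: [the establishment does not supply food directly to the final consumer? yes] OR [the establishment handles raw meat? no] → satisfied.
section 11 — Tier V Establishment: [the establishment does not handle raw meat? yes] AND [Class-H Undertaking (section 9)? yes] → satisfied.
section 14 — Chargeable Business: [Listed Establishment (section 7)? yes] AND [Tier V Establishment (section 11)? yes] → satisfied.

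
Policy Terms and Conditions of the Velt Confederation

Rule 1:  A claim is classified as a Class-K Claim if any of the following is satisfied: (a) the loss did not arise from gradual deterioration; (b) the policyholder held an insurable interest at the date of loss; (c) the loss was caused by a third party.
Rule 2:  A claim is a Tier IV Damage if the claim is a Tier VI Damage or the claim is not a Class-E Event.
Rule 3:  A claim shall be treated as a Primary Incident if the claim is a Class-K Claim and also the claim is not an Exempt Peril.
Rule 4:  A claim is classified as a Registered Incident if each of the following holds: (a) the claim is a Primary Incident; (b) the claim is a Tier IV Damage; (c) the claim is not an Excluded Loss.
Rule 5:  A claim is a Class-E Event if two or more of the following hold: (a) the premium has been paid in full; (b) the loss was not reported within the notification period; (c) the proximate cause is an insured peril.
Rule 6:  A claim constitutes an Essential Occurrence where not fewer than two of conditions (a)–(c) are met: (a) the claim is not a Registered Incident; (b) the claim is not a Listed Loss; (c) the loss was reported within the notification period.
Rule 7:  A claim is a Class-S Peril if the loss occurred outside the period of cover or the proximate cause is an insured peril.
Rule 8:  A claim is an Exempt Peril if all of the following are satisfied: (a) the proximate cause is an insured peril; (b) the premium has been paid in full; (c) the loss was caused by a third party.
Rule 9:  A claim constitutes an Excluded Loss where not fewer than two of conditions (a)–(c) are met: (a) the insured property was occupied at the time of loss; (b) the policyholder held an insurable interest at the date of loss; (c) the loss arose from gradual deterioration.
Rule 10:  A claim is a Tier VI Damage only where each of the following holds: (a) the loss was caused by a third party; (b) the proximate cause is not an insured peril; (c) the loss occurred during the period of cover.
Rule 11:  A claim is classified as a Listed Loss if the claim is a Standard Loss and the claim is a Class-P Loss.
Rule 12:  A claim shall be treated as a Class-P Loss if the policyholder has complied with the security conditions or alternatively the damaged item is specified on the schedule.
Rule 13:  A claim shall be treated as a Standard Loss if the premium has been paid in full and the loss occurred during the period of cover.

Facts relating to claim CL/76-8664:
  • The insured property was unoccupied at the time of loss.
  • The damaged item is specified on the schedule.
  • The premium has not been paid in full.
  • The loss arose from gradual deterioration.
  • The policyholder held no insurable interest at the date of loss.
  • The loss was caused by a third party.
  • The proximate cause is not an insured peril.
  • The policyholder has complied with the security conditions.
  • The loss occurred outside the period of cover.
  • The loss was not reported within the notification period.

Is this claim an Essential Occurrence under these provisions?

Under rule 1: the loss did not arise from gradual deterioration? no; or the policyholder held an insurable interest at the date of loss? no; or the loss was caused by a third party? yes. So the claim is a Class-K Claim.
Under rule 8: the proximate cause is an insured peril? no; and the premium has been paid in full? no; and the loss was caused by a third party? yes. So the claim is not an Exempt Peril.
Under rule 3: Class-K Claim (rule 1)? yes; and not an Exempt Peril (rule 8)? yes. So the claim is a Primary Incident.
Under rule 10: the loss was caused by a third party? yes; and the proximate cause is not an insured peril? yes; and the loss occurred during the period of cover? no. So the claim is not a Tier VI Damage.
Under rule 5: the premium has been paid in full? no; the loss was not reported within the notification period? yes; the proximate cause is an insured peril? no — 1 of 3 hold (need ≥2) → not satisfied.
Under rule 2: Tier VI Damage (rule 10)? no; or not a Class-E Event (rule 5)? yes. So the claim is a Tier IV Damage.
Under rule 9: the insured property was occupied at the time of loss? no; the policyholder held an insurable interest at the date of loss? no; the loss arose from gradual deterioration? yes — 1 of 3 hold (need ≥2) → not satisfied.
Under rule 4: Primary Incident (rule 3)? yes; and Tier IV Damage (rule 2)? yes; and not an Excluded Loss (rule 9)? yes. So the claim is a Registered Incident.
Under rule 13: the premium has been paid in full? no; and the loss occurred during the period of cover? no. So the claim is not a Standard Loss.
Under rule 12: the policyholder has complied with the security conditions? yes; or the damaged item is specified on the schedule? yes. So the claim is a Class-P Loss.
Under rule 11: Standard Loss (rule 13)? no; and Class-P Loss (rule 12)? yes. So the claim is not a Listed Loss.
Under rule 6: not a Registered Incident (rule 4)? no; not a Listed Loss (rule 11)? yes; the loss was reported within the notification period? no — 1 of 3 hold (need ≥2) → not satisfied.

No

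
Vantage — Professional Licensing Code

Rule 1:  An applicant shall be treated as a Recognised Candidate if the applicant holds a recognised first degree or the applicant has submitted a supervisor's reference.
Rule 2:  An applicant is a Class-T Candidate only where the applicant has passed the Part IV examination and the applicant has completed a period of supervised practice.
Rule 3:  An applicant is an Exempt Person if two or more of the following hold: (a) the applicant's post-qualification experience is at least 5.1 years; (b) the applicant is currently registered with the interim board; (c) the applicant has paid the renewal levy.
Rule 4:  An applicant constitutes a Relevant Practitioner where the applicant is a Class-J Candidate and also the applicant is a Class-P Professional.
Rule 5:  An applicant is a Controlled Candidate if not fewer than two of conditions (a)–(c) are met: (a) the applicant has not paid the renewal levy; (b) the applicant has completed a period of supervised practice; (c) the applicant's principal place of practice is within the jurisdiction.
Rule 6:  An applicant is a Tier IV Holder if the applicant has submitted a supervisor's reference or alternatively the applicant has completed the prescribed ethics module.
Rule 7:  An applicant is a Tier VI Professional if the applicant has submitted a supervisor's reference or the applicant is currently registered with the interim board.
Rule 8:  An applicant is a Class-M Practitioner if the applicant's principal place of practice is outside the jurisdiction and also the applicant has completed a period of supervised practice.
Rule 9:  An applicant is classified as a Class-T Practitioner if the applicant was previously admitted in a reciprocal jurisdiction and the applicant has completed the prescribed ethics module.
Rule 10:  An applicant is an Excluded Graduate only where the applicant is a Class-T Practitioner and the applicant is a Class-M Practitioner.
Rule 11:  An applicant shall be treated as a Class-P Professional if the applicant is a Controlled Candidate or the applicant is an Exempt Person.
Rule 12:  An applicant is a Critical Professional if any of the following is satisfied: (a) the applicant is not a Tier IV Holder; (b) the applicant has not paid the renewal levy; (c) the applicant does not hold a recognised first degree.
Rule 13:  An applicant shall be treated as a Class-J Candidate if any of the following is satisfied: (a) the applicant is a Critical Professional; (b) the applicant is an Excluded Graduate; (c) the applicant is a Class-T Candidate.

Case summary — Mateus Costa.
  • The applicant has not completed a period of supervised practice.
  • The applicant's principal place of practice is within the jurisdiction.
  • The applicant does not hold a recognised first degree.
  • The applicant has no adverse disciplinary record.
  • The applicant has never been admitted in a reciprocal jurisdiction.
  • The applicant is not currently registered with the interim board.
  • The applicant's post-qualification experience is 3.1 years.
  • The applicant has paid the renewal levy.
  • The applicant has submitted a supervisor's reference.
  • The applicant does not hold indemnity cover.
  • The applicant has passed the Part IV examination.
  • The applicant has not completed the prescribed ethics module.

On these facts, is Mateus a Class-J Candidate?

rule 6 — Tier IV Holder: [the applicant has submitted a supervisor's reference? yes] OR [the applicant has completed the prescribed ethics module? no] → satisfied.
rule 12 — Critical Professional: [not a Tier IV Holder (rule 6)? no] OR [the applicant has not paid the renewal levy? no] OR [the applicant does not hold a recognised first degree? yes] → satisfied.
rule 9 — Class-T Practitioner: [the applicant was previously admitted in a reciprocal jurisdiction? no] AND [the applicant has completed the prescribed ethics module? no] → not satisfied.
rule 8 — Class-M Practitioner: [the applicant's principal place of practice is outside the jurisdiction? no] AND [the applicant has completed a period of supervised practice? no] → not satisfied.
rule 10 — Excluded Graduate: [Class-T Practitioner (rule 9)? no] AND [Class-M Practitioner (rule 8)? no] → not satisfied.
rule 2 — Class-T Candidate: [the applicant has passed the Part IV examination? yes] AND [the applicant has completed a period of supervised practice? no] → not satisfied.
rule 13 — Class-J Candidate: [Critical Professional (rule 12)? yes] OR [Excluded Graduate (rule 10)? no] OR [Class-T Candidate (rule 2)? no] → satisfied.

Yes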